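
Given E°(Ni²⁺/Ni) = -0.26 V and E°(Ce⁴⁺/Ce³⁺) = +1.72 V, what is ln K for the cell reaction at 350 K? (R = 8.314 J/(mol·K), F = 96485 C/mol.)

ln K = 131.3

E°_cell = +1.72 − (-0.26) = 1.98 V, with n = 2 electrons transferred.
At equilibrium E = 0, so the Nernst equation gives ln K = nFE°/RT = (2)(96485)(1.98)/((8.314)(350)) = 131.30.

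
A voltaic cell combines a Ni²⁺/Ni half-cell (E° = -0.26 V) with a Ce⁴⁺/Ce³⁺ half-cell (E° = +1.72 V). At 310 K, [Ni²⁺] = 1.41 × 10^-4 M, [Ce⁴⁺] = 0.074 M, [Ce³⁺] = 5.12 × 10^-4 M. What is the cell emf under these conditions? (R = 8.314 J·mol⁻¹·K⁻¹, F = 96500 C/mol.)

The Ce⁴⁺/Ce³⁺ couple has the higher reduction potential and acts as the cathode, so E°_cell = +1.72 − (-0.26) = 1.98 V.
Balancing electrons gives n = 2; the reaction quotient is Q = [Ni²⁺]·[Ce³⁺]^2/[Ce⁴⁺]^2 = 6.75 × 10^-9.
E = E° − (RT/nF) ln Q = 1.98 − (8.314×310)/(2×96500) × (-18.814) = 1.980 + 0.251 = 2.231 V.

2.23 V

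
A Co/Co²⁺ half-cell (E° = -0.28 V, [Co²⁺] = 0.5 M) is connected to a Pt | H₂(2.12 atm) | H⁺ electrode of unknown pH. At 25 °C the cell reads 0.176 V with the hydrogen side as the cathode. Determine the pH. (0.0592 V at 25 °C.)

E°_cell = 0.28 V and n = 2.
log Q = n(E° − E)/0.0592 = 2×(0.28 − 0.176)/0.0592 = 3.514.
With Q = [Co²⁺]·P(H₂) / [H⁺]^2, solving for [H⁺] gives log[H⁺] = -1.744, so pH = 1.74.

pH = 1.74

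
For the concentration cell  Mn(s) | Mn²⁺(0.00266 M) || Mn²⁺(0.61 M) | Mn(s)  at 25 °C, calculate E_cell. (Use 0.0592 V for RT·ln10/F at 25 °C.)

0.070 V

Both half-cells are Mn²⁺/Mn, so E°_cell = 0. The concentrated side is the cathode; the cell reaction moves Mn²⁺ from high to low concentration with n = 2.
Q = [Mn²⁺]_dilute/[Mn²⁺]_conc = 0.00266/0.61 = 0.00436.
E = 0 − (0.0592/2) log Q = −(0.0592/2)(-2.360) = 0.0699 V.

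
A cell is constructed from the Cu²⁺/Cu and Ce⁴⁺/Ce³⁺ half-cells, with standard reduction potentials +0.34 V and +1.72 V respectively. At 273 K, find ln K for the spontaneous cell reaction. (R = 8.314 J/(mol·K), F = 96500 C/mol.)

ln K = 117.3

E°_cell = +1.72 − (+0.34) = 1.38 V, with n = 2 electrons transferred.
At equilibrium E = 0, so the Nernst equation gives ln K = nFE°/RT = (2)(96500)(1.38)/((8.314)(273)) = 117.34.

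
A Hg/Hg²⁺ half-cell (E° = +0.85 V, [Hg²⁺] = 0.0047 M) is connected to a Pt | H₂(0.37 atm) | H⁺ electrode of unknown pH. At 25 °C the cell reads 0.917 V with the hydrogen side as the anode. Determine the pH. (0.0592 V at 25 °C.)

pH = 2.51

E°_cell = 0.85 V and n = 2.
log Q = n(E° − E)/0.0592 = 2×(0.85 − 0.917)/0.0592 = -2.264.
With Q = [H⁺]^2 / ([Hg²⁺]·P(H₂)), solving for [H⁺] gives log[H⁺] = -2.512, so pH = 2.51.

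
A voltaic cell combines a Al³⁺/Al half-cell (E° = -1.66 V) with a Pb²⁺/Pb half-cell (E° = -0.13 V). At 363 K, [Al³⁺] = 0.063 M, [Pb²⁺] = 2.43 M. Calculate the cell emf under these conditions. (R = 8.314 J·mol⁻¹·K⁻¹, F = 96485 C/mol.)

The Pb²⁺/Pb couple has the higher reduction potential and acts as the cathode, so E°_cell = -0.13 − (-1.66) = 1.53 V.
Balancing electrons gives n = 6; the reaction quotient is Q = [Al³⁺]^2/[Pb²⁺]^3 = 2.77 × 10^-4.
E = E° − (RT/nF) ln Q = 1.53 − (8.314×363)/(6×96485) × (-8.193) = 1.530 + 0.043 = 1.573 V.

1.57 V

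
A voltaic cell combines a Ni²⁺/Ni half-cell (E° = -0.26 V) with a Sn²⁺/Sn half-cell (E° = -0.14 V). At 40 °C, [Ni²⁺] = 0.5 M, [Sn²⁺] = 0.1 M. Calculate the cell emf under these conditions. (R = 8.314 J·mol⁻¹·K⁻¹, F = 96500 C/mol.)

The Sn²⁺/Sn couple has the higher reduction potential and acts as the cathode, so E°_cell = -0.14 − (-0.26) = 0.12 V.
Balancing electrons gives n = 2; the reaction quotient is Q = [Ni²⁺]/[Sn²⁺] = 5.00.
E = E° − (RT/nF) ln Q = 0.12 − (8.314×313)/(2×96500) × (1.609) = 0.120 − 0.022 = 0.098 V.

0.098 V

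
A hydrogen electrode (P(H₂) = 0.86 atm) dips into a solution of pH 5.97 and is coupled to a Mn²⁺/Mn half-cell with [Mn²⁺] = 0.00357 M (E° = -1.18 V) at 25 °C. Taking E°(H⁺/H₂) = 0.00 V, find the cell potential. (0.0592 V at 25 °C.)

0.90 V

The hydrogen couple is the cathode, so E°_cell = 1.18 V; n = 2.
[H⁺] = 10^(−5.97) = 1.1 × 10^-6 M, and Q = [Mn²⁺]·P(H₂) / [H⁺]^2 = 2.67 × 10^9.
E = E° − (0.0592/2) log Q = 1.18 − (0.0592/2)(9.427) = 0.901 V.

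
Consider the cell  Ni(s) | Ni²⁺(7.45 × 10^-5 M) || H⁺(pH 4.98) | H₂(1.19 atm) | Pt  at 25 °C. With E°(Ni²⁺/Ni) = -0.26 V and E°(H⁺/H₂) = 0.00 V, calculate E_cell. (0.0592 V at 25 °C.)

The hydrogen couple is the cathode, so E°_cell = 0.26 V; n = 2.
[H⁺] = 10^(−4.98) = 1 × 10^-5 M, and Q = [Ni²⁺]·P(H₂) / [H⁺]^2 = 8.09 × 10^5.
E = E° − (0.0592/2) log Q = 0.26 − (0.0592/2)(5.908) = 0.085 V.

0.085 V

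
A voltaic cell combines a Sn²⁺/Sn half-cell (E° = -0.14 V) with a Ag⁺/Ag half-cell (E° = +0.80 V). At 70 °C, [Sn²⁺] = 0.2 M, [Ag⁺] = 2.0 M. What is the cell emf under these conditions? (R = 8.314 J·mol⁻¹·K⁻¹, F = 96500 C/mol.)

The Ag⁺/Ag couple has the higher reduction potential and acts as the cathode, so E°_cell = +0.80 − (-0.14) = 0.94 V.
Balancing electrons gives n = 2; the reaction quotient is Q = [Sn²⁺]/[Ag⁺]^2 = 0.0500.
E = E° − (RT/nF) ln Q = 0.94 − (8.314×343)/(2×96500) × (-2.996) = 0.940 + 0.044 = 0.984 V.

0.984 V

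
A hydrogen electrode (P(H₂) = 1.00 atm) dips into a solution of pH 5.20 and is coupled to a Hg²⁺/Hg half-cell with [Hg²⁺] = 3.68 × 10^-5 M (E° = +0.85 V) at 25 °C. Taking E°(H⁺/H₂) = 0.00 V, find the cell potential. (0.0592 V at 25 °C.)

The Hg²⁺/Hg couple is the cathode, so E°_cell = 0.85 V; n = 2.
[H⁺] = 10^(−5.20) = 6.3 × 10^-6 M, and Q = [H⁺]^2 / ([Hg²⁺]·P(H₂)) = 1.08 × 10^-6.
E = E° − (0.0592/2) log Q = 0.85 − (0.0592/2)(-5.966) = 1.027 V.

1.03 V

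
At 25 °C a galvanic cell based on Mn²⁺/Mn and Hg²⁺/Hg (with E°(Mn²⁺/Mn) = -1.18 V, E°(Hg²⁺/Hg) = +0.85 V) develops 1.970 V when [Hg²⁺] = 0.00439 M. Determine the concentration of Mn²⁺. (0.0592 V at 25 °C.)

0.47 M

From the Nernst equation, log Q = n(E° − E)/0.0592 = 2(2.03 − 1.970)/0.0592 = 2.027, so Q = 106.
With Q = [Mn²⁺]/[Hg²⁺] and the known concentrations, [Mn²⁺] in the numerator gives [Mn²⁺] = 0.47 M.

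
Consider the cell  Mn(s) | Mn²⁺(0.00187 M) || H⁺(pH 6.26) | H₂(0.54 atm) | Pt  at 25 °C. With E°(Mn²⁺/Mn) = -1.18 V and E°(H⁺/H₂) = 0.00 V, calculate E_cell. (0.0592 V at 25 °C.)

0.90 V

The hydrogen couple is the cathode, so E°_cell = 1.18 V; n = 2.
[H⁺] = 10^(−6.26) = 5.5 × 10^-7 M, and Q = [Mn²⁺]·P(H₂) / [H⁺]^2 = 3.34 × 10^9.
E = E° − (0.0592/2) log Q = 1.18 − (0.0592/2)(9.524) = 0.898 V.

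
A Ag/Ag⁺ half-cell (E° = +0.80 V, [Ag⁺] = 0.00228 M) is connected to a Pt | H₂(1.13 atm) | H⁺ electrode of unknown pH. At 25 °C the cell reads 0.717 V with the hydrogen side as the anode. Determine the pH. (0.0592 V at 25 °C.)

E°_cell = 0.80 V and n = 2.
log Q = n(E° − E)/0.0592 = 2×(0.80 − 0.717)/0.0592 = 2.804.
With Q = [H⁺]^2 / ([Ag⁺]^2·P(H₂)), solving for [H⁺] gives log[H⁺] = -1.213, so pH = 1.21.

pH = 1.21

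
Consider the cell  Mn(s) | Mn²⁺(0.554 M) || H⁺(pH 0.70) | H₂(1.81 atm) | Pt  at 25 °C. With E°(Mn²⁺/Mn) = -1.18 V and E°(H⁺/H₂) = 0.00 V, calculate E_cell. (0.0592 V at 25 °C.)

1.14 V

The hydrogen couple is the cathode, so E°_cell = 1.18 V; n = 2.
[H⁺] = 10^(−0.70) = 0.20 M, and Q = [Mn²⁺]·P(H₂) / [H⁺]^2 = 25.2.
E = E° − (0.0592/2) log Q = 1.18 − (0.0592/2)(1.401) = 1.139 V.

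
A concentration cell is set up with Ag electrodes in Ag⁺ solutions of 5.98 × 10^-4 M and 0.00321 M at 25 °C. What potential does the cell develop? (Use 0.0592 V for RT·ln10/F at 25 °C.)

Both half-cells are Ag⁺/Ag, so E°_cell = 0. The concentrated side is the cathode; the cell reaction moves Ag⁺ from high to low concentration with n = 1.
Q = [Ag⁺]_dilute/[Ag⁺]_conc = 5.98 × 10^-4/0.00321 = 0.186.
E = 0 − (0.0592/1) log Q = −(0.0592/1)(-0.730) = 0.0432 V.

0.043 V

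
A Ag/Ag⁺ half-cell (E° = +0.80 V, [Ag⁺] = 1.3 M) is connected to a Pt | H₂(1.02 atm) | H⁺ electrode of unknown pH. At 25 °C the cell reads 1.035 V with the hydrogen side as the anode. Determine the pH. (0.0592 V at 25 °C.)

pH = 3.85

E°_cell = 0.80 V and n = 2.
log Q = n(E° − E)/0.0592 = 2×(0.80 − 1.035)/0.0592 = -7.939.
With Q = [H⁺]^2 / ([Ag⁺]^2·P(H₂)), solving for [H⁺] gives log[H⁺] = -3.851, so pH = 3.85.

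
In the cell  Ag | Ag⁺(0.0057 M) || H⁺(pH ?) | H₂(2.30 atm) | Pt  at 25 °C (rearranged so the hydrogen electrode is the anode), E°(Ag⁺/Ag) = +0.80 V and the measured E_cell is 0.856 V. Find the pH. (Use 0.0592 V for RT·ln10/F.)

pH = 3.01

E°_cell = 0.80 V and n = 2.
log Q = n(E° − E)/0.0592 = 2×(0.80 − 0.856)/0.0592 = -1.892.
With Q = [H⁺]^2 / ([Ag⁺]^2·P(H₂)), solving for [H⁺] gives log[H⁺] = -3.009, so pH = 3.01.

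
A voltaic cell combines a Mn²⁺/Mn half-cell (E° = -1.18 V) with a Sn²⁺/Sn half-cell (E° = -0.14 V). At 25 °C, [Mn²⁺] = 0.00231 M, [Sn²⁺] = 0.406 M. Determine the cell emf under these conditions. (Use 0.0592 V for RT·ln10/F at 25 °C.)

The Sn²⁺/Sn couple has the higher reduction potential and acts as the cathode, so E°_cell = -0.14 − (-1.18) = 1.04 V.
Balancing electrons gives n = 2; the reaction quotient is Q = [Mn²⁺]/[Sn²⁺] = 0.00569.
At 25 °C, E = E° − (0.0592/n) log Q = 1.04 − (0.0592/2)(-2.245) = 1.040 + 0.066 = 1.106 V.

1.11 V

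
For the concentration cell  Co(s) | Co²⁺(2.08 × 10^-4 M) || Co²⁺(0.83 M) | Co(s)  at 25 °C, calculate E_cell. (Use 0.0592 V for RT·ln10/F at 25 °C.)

0.11 V

Both half-cells are Co²⁺/Co, so E°_cell = 0. The concentrated side is the cathode; the cell reaction moves Co²⁺ from high to low concentration with n = 2.
Q = [Co²⁺]_dilute/[Co²⁺]_conc = 2.08 × 10^-4/0.83 = 2.51 × 10^-4.
E = 0 − (0.0592/2) log Q = −(0.0592/2)(-3.601) = 0.1066 V.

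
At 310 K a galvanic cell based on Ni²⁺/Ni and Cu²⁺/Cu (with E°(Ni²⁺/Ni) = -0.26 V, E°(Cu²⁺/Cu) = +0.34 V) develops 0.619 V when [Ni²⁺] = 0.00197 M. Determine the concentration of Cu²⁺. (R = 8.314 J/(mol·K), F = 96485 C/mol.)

0.0082 M

From the Nernst equation, ln Q = nF(E° − E)/RT = 2×96485×(0.60 − 0.619)/(8.314×310) = -1.423, so Q = 0.241.
With Q = [Ni²⁺]/[Cu²⁺] and the known concentrations, [Cu²⁺] in the denominator gives [Cu²⁺] = 0.0082 M.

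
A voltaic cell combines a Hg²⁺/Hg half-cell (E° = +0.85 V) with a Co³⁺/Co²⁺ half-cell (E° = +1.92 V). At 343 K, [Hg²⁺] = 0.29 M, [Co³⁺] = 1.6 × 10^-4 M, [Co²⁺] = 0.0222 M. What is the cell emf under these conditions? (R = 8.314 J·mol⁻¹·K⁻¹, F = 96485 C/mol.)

0.943 V

The Co³⁺/Co²⁺ couple has the higher reduction potential and acts as the cathode, so E°_cell = +1.92 − (+0.85) = 1.07 V.
Balancing electrons gives n = 2; the reaction quotient is Q = [Hg²⁺]·[Co²⁺]^2/[Co³⁺]^2 = 5580.
E = E° − (RT/nF) ln Q = 1.07 − (8.314×343)/(2×96485) × (8.627) = 1.070 − 0.127 = 0.943 V.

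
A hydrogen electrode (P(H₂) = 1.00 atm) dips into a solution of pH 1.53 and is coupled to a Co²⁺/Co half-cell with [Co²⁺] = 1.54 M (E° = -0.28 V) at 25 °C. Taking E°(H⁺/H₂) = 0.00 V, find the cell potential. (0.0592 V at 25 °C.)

The hydrogen couple is the cathode, so E°_cell = 0.28 V; n = 2.
[H⁺] = 10^(−1.53) = 0.030 M, and Q = [Co²⁺]·P(H₂) / [H⁺]^2 = 1770.
E = E° − (0.0592/2) log Q = 0.28 − (0.0592/2)(3.248) = 0.184 V.

0.18 V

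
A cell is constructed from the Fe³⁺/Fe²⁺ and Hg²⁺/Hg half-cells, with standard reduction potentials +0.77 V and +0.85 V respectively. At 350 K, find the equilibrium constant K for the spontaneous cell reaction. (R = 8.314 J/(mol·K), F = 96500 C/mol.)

E°_cell = +0.85 − (+0.77) = 0.08 V, with n = 2 electrons transferred.
At equilibrium E = 0, so the Nernst equation gives ln K = nFE°/RT = (2)(96500)(0.08)/((8.314)(350)) = 5.31.
K = e^5.31 = 200.

200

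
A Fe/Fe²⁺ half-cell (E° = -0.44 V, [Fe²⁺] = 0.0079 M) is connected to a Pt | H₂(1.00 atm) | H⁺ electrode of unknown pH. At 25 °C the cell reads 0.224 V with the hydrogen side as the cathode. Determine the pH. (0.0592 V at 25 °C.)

pH = 4.70

E°_cell = 0.44 V and n = 2.
log Q = n(E° − E)/0.0592 = 2×(0.44 − 0.224)/0.0592 = 7.297.
With Q = [Fe²⁺]·P(H₂) / [H⁺]^2, solving for [H⁺] gives log[H⁺] = -4.700, so pH = 4.70.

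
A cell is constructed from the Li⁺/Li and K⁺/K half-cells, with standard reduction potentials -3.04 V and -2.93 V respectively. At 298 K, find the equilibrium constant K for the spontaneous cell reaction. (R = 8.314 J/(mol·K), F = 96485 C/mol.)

73

E°_cell = -2.93 − (-3.04) = 0.11 V, with n = 1 electron transferred.
At equilibrium E = 0, so the Nernst equation gives ln K = nFE°/RT = (1)(96485)(0.11)/((8.314)(298)) = 4.28.
K = e^4.28 = 73.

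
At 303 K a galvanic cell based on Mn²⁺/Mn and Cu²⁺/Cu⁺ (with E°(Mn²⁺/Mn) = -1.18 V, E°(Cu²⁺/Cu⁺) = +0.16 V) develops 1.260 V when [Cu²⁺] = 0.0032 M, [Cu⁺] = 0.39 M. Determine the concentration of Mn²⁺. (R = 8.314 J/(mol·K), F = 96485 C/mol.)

From the Nernst equation, ln Q = nF(E° − E)/RT = 2×96485×(1.34 − 1.260)/(8.314×303) = 6.128, so Q = 459.
With Q = [Mn²⁺]·[Cu⁺]^2/[Cu²⁺]^2 and the known concentrations, [Mn²⁺] in the numerator gives [Mn²⁺] = 0.031 M.

0.031 M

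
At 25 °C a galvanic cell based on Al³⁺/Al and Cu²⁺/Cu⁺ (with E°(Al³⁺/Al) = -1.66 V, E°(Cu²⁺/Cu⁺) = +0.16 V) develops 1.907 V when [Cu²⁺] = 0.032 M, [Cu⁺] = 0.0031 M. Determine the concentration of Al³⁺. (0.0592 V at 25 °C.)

From the Nernst equation, log Q = n(E° − E)/0.0592 = 3(1.82 − 1.907)/0.0592 = -4.409, so Q = 3.9 × 10^-5.
With Q = [Al³⁺]·[Cu⁺]^3/[Cu²⁺]^3 and the known concentrations, [Al³⁺] in the numerator gives [Al³⁺] = 0.043 M.

0.043 M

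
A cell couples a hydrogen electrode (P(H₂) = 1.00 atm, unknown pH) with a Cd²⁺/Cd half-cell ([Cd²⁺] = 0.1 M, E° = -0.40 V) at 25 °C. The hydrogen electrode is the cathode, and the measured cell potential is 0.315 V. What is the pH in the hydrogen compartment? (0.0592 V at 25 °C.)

pH = 1.94

E°_cell = 0.40 V and n = 2.
log Q = n(E° − E)/0.0592 = 2×(0.40 − 0.315)/0.0592 = 2.872.
With Q = [Cd²⁺]·P(H₂) / [H⁺]^2, solving for [H⁺] gives log[H⁺] = -1.936, so pH = 1.94.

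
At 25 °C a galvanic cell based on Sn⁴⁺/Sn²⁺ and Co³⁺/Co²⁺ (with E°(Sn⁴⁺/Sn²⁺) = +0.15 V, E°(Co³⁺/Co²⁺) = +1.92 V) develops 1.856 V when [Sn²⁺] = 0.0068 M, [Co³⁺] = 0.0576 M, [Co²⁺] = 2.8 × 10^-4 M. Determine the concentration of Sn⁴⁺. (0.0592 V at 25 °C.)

From the Nernst equation, log Q = n(E° − E)/0.0592 = 2(1.77 − 1.856)/0.0592 = -2.905, so Q = 0.00124.
With Q = [Sn⁴⁺]·[Co²⁺]^2/([Sn²⁺]·[Co³⁺]^2) and the known concentrations, [Sn⁴⁺] in the numerator gives [Sn⁴⁺] = 0.36 M.

0.36 M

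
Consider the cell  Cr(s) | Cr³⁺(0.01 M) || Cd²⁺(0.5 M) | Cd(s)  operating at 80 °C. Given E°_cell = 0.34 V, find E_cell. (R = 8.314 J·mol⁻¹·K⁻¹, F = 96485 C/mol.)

Balancing electrons gives n = 6; the reaction quotient is Q = [Cr³⁺]^2/[Cd²⁺]^3 = 8 × 10^-4.
E = E° − (RT/nF) ln Q = 0.34 − (8.314×353)/(6×96485) × (-7.131) = 0.340 + 0.036 = 0.376 V.

0.376 V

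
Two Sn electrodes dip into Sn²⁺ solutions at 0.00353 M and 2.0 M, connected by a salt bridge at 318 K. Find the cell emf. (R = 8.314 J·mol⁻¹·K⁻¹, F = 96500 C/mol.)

Both half-cells are Sn²⁺/Sn, so E°_cell = 0. The concentrated side is the cathode; the cell reaction moves Sn²⁺ from high to low concentration with n = 2.
Q = [Sn²⁺]_dilute/[Sn²⁺]_conc = 0.00353/2.0 = 0.00177.
E = 0 − (RT/nF) ln Q = −((8.314×318)/(2×96500))(-6.340) = 0.0868 V.

0.087 V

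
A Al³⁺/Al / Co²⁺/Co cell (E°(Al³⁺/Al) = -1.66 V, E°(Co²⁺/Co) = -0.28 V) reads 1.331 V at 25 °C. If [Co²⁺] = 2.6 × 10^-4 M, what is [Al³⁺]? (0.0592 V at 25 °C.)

0.0013 M

From the Nernst equation, log Q = n(E° − E)/0.0592 = 6(1.38 − 1.331)/0.0592 = 4.966, so Q = 9.25 × 10^4.
With Q = [Al³⁺]^2/[Co²⁺]^3 and the known concentrations, [Al³⁺]^2 in the numerator gives [Al³⁺] = 0.0013 M.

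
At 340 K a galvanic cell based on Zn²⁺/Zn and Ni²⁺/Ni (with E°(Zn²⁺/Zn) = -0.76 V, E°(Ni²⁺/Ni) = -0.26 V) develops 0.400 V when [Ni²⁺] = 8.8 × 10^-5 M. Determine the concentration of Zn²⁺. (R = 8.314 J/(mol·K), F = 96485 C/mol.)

0.081 M

From the Nernst equation, ln Q = nF(E° − E)/RT = 2×96485×(0.50 − 0.400)/(8.314×340) = 6.827, so Q = 922.
With Q = [Zn²⁺]/[Ni²⁺] and the known concentrations, [Zn²⁺] in the numerator gives [Zn²⁺] = 0.081 M.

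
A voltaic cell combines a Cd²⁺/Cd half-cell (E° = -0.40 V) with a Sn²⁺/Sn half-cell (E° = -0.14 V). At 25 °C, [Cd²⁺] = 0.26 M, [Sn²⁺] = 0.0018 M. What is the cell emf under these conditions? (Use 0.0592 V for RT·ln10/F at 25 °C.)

The Sn²⁺/Sn couple has the higher reduction potential and acts as the cathode, so E°_cell = -0.14 − (-0.40) = 0.26 V.
Balancing electrons gives n = 2; the reaction quotient is Q = [Cd²⁺]/[Sn²⁺] = 144.
At 25 °C, E = E° − (0.0592/n) log Q = 0.26 − (0.0592/2)(2.160) = 0.260 − 0.064 = 0.196 V.

0.196 V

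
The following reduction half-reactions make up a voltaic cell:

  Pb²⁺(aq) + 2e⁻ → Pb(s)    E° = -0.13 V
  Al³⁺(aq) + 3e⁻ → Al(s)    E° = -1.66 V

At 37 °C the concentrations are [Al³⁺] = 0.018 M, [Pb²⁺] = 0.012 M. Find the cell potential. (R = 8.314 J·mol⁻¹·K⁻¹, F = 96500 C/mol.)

1.51 V

The Pb²⁺/Pb couple has the higher reduction potential and acts as the cathode, so E°_cell = -0.13 − (-1.66) = 1.53 V.
Balancing electrons gives n = 6; the reaction quotient is Q = [Al³⁺]^2/[Pb²⁺]^3 = 187.
E = E° − (RT/nF) ln Q = 1.53 − (8.314×310)/(6×96500) × (5.234) = 1.530 − 0.023 = 1.507 V.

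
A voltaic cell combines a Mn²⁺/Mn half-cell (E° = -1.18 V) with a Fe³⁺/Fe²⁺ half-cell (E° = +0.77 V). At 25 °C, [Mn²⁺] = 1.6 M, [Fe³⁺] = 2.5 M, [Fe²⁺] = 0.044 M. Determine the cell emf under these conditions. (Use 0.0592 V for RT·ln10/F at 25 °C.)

2.05 V

The Fe³⁺/Fe²⁺ couple has the higher reduction potential and acts as the cathode, so E°_cell = +0.77 − (-1.18) = 1.95 V.
Balancing electrons gives n = 2; the reaction quotient is Q = [Mn²⁺]·[Fe²⁺]^2/[Fe³⁺]^2 = 4.96 × 10^-4.
At 25 °C, E = E° − (0.0592/n) log Q = 1.95 − (0.0592/2)(-3.305) = 1.950 + 0.098 = 2.048 V.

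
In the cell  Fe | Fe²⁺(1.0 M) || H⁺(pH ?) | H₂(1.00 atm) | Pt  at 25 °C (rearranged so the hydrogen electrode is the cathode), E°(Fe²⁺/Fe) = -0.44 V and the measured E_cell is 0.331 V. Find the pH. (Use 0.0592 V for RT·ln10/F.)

E°_cell = 0.44 V and n = 2.
log Q = n(E° − E)/0.0592 = 2×(0.44 − 0.331)/0.0592 = 3.682.
With Q = [Fe²⁺]·P(H₂) / [H⁺]^2, solving for [H⁺] gives log[H⁺] = -1.841, so pH = 1.84.

pH = 1.84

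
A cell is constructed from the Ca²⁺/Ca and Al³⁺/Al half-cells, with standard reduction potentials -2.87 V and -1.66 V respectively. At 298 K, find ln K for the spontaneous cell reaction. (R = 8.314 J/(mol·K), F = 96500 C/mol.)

ln K = 282.8

E°_cell = -1.66 − (-2.87) = 1.21 V, with n = 6 electrons transferred.
At equilibrium E = 0, so the Nernst equation gives ln K = nFE°/RT = (6)(96500)(1.21)/((8.314)(298)) = 282.77.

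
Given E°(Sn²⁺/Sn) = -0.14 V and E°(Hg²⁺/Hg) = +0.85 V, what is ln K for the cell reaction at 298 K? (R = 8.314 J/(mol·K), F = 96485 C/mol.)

E°_cell = +0.85 − (-0.14) = 0.99 V, with n = 2 electrons transferred.
At equilibrium E = 0, so the Nernst equation gives ln K = nFE°/RT = (2)(96485)(0.99)/((8.314)(298)) = 77.11.

ln K = 77.1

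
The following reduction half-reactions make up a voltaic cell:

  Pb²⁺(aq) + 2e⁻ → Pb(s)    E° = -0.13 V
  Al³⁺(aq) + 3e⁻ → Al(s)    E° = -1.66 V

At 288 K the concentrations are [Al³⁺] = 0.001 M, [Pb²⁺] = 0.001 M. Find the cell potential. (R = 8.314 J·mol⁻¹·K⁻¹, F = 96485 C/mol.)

The Pb²⁺/Pb couple has the higher reduction potential and acts as the cathode, so E°_cell = -0.13 − (-1.66) = 1.53 V.
Balancing electrons gives n = 6; the reaction quotient is Q = [Al³⁺]^2/[Pb²⁺]^3 = 1000.
E = E° − (RT/nF) ln Q = 1.53 − (8.314×288)/(6×96485) × (6.908) = 1.530 − 0.029 = 1.501 V.

1.50 V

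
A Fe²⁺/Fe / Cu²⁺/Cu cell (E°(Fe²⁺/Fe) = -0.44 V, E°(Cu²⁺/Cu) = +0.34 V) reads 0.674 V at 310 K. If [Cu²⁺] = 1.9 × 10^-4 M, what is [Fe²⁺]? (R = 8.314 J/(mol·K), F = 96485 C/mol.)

0.53 M

From the Nernst equation, ln Q = nF(E° − E)/RT = 2×96485×(0.78 − 0.674)/(8.314×310) = 7.936, so Q = 2800.
With Q = [Fe²⁺]/[Cu²⁺] and the known concentrations, [Fe²⁺] in the numerator gives [Fe²⁺] = 0.53 M.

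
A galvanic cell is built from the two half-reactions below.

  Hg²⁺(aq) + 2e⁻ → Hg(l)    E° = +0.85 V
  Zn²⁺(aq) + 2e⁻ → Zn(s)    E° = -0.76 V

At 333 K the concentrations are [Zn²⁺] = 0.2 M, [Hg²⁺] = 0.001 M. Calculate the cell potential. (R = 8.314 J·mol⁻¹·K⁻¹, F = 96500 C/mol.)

1.53 V

The Hg²⁺/Hg couple has the higher reduction potential and acts as the cathode, so E°_cell = +0.85 − (-0.76) = 1.61 V.
Balancing electrons gives n = 2; the reaction quotient is Q = [Zn²⁺]/[Hg²⁺] = 200.
E = E° − (RT/nF) ln Q = 1.61 − (8.314×333)/(2×96500) × (5.298) = 1.610 − 0.076 = 1.534 V.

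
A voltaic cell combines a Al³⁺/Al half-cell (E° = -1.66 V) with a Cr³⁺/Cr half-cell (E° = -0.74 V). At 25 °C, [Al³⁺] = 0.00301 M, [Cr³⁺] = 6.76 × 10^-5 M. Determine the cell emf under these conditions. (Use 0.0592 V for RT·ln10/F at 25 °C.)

0.887 V

The Cr³⁺/Cr couple has the higher reduction potential and acts as the cathode, so E°_cell = -0.74 − (-1.66) = 0.92 V.
Balancing electrons gives n = 3; the reaction quotient is Q = [Al³⁺]/[Cr³⁺] = 44.5.
At 25 °C, E = E° − (0.0592/n) log Q = 0.92 − (0.0592/3)(1.649) = 0.920 − 0.033 = 0.887 V.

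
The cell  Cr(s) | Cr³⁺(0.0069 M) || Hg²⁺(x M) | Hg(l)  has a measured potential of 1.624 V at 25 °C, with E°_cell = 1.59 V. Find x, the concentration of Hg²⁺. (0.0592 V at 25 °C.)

From the Nernst equation, log Q = n(E° − E)/0.0592 = 6(1.59 − 1.624)/0.0592 = -3.446, so Q = 3.58 × 10^-4.
With Q = [Cr³⁺]^2/[Hg²⁺]^3 and the known concentrations, [Hg²⁺]^3 in the denominator gives [Hg²⁺] = 0.51 M.

0.51 M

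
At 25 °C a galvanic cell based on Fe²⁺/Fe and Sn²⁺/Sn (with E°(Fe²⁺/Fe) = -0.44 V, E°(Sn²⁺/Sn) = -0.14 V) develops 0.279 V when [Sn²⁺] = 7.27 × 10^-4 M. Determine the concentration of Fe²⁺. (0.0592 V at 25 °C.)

From the Nernst equation, log Q = n(E° − E)/0.0592 = 2(0.30 − 0.279)/0.0592 = 0.709, so Q = 5.12.
With Q = [Fe²⁺]/[Sn²⁺] and the known concentrations, [Fe²⁺] in the numerator gives [Fe²⁺] = 0.0037 M.

0.0037 M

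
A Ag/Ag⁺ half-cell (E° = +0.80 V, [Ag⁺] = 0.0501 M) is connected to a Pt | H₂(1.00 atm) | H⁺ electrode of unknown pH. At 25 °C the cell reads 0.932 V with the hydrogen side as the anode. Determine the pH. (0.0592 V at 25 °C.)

pH = 3.53

E°_cell = 0.80 V and n = 2.
log Q = n(E° − E)/0.0592 = 2×(0.80 − 0.932)/0.0592 = -4.459.
With Q = [H⁺]^2 / ([Ag⁺]^2·P(H₂)), solving for [H⁺] gives log[H⁺] = -3.530, so pH = 3.53.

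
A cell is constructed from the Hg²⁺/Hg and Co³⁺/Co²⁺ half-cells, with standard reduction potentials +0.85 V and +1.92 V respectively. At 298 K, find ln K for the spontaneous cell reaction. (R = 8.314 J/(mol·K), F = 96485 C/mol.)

ln K = 83.3

E°_cell = +1.92 − (+0.85) = 1.07 V, with n = 2 electrons transferred.
At equilibrium E = 0, so the Nernst equation gives ln K = nFE°/RT = (2)(96485)(1.07)/((8.314)(298)) = 83.34.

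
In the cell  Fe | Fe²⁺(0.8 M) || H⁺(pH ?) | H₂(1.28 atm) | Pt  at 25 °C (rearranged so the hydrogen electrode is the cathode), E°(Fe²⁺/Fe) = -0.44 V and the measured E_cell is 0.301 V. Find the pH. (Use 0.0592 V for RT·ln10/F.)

E°_cell = 0.44 V and n = 2.
log Q = n(E° − E)/0.0592 = 2×(0.44 − 0.301)/0.0592 = 4.696.
With Q = [Fe²⁺]·P(H₂) / [H⁺]^2, solving for [H⁺] gives log[H⁺] = -2.343, so pH = 2.34.

pH = 2.34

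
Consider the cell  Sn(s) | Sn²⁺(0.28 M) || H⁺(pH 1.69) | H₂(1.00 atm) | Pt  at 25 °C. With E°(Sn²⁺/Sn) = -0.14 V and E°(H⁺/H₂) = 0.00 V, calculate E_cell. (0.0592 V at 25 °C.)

The hydrogen couple is the cathode, so E°_cell = 0.14 V; n = 2.
[H⁺] = 10^(−1.69) = 0.020 M, and Q = [Sn²⁺]·P(H₂) / [H⁺]^2 = 672.
E = E° − (0.0592/2) log Q = 0.14 − (0.0592/2)(2.827) = 0.056 V.

0.056 V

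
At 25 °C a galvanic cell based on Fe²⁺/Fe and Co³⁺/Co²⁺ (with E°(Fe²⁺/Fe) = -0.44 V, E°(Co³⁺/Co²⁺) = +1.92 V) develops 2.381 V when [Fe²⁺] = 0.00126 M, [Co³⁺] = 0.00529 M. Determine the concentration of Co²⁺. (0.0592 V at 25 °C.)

From the Nernst equation, log Q = n(E° − E)/0.0592 = 2(2.36 − 2.381)/0.0592 = -0.709, so Q = 0.195.
With Q = [Fe²⁺]·[Co²⁺]^2/[Co³⁺]^2 and the known concentrations, [Co²⁺]^2 in the numerator gives [Co²⁺] = 0.066 M.

0.066 M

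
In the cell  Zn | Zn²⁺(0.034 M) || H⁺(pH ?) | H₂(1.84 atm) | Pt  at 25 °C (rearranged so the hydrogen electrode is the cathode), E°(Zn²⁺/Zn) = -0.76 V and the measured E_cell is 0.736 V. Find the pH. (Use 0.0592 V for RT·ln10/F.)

E°_cell = 0.76 V and n = 2.
log Q = n(E° − E)/0.0592 = 2×(0.76 − 0.736)/0.0592 = 0.811.
With Q = [Zn²⁺]·P(H₂) / [H⁺]^2, solving for [H⁺] gives log[H⁺] = -1.007, so pH = 1.01.

pH = 1.01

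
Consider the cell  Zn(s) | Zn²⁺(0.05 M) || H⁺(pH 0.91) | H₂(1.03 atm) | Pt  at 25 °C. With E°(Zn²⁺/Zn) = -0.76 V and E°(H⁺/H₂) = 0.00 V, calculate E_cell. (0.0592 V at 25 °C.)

0.74 V

The hydrogen couple is the cathode, so E°_cell = 0.76 V; n = 2.
[H⁺] = 10^(−0.91) = 0.12 M, and Q = [Zn²⁺]·P(H₂) / [H⁺]^2 = 3.40.
E = E° − (0.0592/2) log Q = 0.76 − (0.0592/2)(0.532) = 0.744 V.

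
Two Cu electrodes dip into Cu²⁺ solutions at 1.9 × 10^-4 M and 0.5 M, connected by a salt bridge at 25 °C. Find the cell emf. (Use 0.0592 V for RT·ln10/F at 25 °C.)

0.10 V

Both half-cells are Cu²⁺/Cu, so E°_cell = 0. The concentrated side is the cathode; the cell reaction moves Cu²⁺ from high to low concentration with n = 2.
Q = [Cu²⁺]_dilute/[Cu²⁺]_conc = 1.9 × 10^-4/0.5 = 3.8 × 10^-4.
E = 0 − (0.0592/2) log Q = −(0.0592/2)(-3.420) = 0.1012 V.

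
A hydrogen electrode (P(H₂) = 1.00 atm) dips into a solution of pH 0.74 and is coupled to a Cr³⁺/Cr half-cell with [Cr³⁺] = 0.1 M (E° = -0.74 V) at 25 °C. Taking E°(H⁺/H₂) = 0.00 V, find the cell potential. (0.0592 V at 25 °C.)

The hydrogen couple is the cathode, so E°_cell = 0.74 V; n = 6.
[H⁺] = 10^(−0.74) = 0.18 M, and Q = [Cr³⁺]^2·P(H₂)^3 / [H⁺]^6 = 275.
E = E° − (0.0592/6) log Q = 0.74 − (0.0592/6)(2.440) = 0.716 V.

0.72 V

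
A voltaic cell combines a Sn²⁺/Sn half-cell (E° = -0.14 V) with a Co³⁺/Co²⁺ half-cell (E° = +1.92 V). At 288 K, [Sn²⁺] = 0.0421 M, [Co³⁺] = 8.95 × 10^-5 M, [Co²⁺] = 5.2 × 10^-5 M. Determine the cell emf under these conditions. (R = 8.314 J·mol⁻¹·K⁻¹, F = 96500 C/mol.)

2.11 V

The Co³⁺/Co²⁺ couple has the higher reduction potential and acts as the cathode, so E°_cell = +1.92 − (-0.14) = 2.06 V.
Balancing electrons gives n = 2; the reaction quotient is Q = [Sn²⁺]·[Co²⁺]^2/[Co³⁺]^2 = 0.0142.
E = E° − (RT/nF) ln Q = 2.06 − (8.314×288)/(2×96500) × (-4.254) = 2.060 + 0.053 = 2.113 V.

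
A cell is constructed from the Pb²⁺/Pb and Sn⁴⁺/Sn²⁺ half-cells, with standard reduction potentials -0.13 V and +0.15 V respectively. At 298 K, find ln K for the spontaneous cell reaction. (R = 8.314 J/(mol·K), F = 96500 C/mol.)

E°_cell = +0.15 − (-0.13) = 0.28 V, with n = 2 electrons transferred.
At equilibrium E = 0, so the Nernst equation gives ln K = nFE°/RT = (2)(96500)(0.28)/((8.314)(298)) = 21.81.

ln K = 21.8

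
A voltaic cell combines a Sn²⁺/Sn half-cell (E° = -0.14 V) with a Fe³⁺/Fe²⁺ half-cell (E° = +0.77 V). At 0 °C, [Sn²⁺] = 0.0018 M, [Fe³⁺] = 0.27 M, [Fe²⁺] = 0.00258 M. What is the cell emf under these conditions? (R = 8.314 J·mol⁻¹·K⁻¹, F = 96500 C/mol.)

The Fe³⁺/Fe²⁺ couple has the higher reduction potential and acts as the cathode, so E°_cell = +0.77 − (-0.14) = 0.91 V.
Balancing electrons gives n = 2; the reaction quotient is Q = [Sn²⁺]·[Fe²⁺]^2/[Fe³⁺]^2 = 1.64 × 10^-7.
E = E° − (RT/nF) ln Q = 0.91 − (8.314×273)/(2×96500) × (-15.621) = 0.910 + 0.184 = 1.094 V.

1.09 V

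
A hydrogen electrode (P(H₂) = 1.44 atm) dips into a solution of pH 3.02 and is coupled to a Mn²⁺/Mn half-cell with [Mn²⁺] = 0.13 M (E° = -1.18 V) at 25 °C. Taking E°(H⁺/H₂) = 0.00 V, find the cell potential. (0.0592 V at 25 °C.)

1.02 V

The hydrogen couple is the cathode, so E°_cell = 1.18 V; n = 2.
[H⁺] = 10^(−3.02) = 9.5 × 10^-4 M, and Q = [Mn²⁺]·P(H₂) / [H⁺]^2 = 2.05 × 10^5.
E = E° − (0.0592/2) log Q = 1.18 − (0.0592/2)(5.312) = 1.023 V.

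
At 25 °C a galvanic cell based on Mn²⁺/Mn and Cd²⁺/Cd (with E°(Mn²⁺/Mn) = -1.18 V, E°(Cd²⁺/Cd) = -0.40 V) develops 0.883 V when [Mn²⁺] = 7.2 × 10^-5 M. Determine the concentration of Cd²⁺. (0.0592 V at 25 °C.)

0.22 M

From the Nernst equation, log Q = n(E° − E)/0.0592 = 2(0.78 − 0.883)/0.0592 = -3.480, so Q = 3.31 × 10^-4.
With Q = [Mn²⁺]/[Cd²⁺] and the known concentrations, [Cd²⁺] in the denominator gives [Cd²⁺] = 0.22 M.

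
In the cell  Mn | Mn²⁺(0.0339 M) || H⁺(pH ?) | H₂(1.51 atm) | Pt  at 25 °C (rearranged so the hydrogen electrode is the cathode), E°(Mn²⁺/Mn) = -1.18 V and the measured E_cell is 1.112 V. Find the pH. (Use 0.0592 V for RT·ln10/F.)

E°_cell = 1.18 V and n = 2.
log Q = n(E° − E)/0.0592 = 2×(1.18 − 1.112)/0.0592 = 2.297.
With Q = [Mn²⁺]·P(H₂) / [H⁺]^2, solving for [H⁺] gives log[H⁺] = -1.794, so pH = 1.79.

pH = 1.79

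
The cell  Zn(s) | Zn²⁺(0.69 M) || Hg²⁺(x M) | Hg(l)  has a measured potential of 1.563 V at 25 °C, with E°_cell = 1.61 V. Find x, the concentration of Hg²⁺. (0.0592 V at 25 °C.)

From the Nernst equation, log Q = n(E° − E)/0.0592 = 2(1.61 − 1.563)/0.0592 = 1.588, so Q = 38.7.
With Q = [Zn²⁺]/[Hg²⁺] and the known concentrations, [Hg²⁺] in the denominator gives [Hg²⁺] = 0.018 M.

0.018 M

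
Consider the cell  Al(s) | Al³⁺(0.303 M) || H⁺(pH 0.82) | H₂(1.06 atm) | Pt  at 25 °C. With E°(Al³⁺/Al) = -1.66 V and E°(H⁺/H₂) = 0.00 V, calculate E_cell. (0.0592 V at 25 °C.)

1.62 V

The hydrogen couple is the cathode, so E°_cell = 1.66 V; n = 6.
[H⁺] = 10^(−0.82) = 0.15 M, and Q = [Al³⁺]^2·P(H₂)^3 / [H⁺]^6 = 9100.
E = E° − (0.0592/6) log Q = 1.66 − (0.0592/6)(3.959) = 1.621 V.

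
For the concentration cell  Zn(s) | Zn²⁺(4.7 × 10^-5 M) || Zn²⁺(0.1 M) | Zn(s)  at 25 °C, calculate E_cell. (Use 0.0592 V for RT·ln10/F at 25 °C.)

Both half-cells are Zn²⁺/Zn, so E°_cell = 0. The concentrated side is the cathode; the cell reaction moves Zn²⁺ from high to low concentration with n = 2.
Q = [Zn²⁺]_dilute/[Zn²⁺]_conc = 4.7 × 10^-5/0.1 = 4.7 × 10^-4.
E = 0 − (0.0592/2) log Q = −(0.0592/2)(-3.328) = 0.0985 V.

0.099 V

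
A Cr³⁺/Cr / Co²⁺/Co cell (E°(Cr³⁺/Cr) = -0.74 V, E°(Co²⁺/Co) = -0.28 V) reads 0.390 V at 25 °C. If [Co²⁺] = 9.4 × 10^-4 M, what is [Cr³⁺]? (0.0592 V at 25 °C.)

0.1 M

From the Nernst equation, log Q = n(E° − E)/0.0592 = 6(0.46 − 0.390)/0.0592 = 7.095, so Q = 1.24 × 10^7.
With Q = [Cr³⁺]^2/[Co²⁺]^3 and the known concentrations, [Cr³⁺]^2 in the numerator gives [Cr³⁺] = 0.1 M.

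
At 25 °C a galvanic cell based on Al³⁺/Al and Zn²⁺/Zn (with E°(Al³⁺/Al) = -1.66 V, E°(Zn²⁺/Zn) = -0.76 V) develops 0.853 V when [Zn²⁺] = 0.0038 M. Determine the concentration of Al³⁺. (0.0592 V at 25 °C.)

0.056 M

From the Nernst equation, log Q = n(E° − E)/0.0592 = 6(0.90 − 0.853)/0.0592 = 4.764, so Q = 5.8 × 10^4.
With Q = [Al³⁺]^2/[Zn²⁺]^3 and the known concentrations, [Al³⁺]^2 in the numerator gives [Al³⁺] = 0.056 M.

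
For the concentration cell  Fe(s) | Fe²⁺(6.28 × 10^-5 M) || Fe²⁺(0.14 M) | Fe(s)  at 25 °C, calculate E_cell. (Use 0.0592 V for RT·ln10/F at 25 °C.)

0.099 V

Both half-cells are Fe²⁺/Fe, so E°_cell = 0. The concentrated side is the cathode; the cell reaction moves Fe²⁺ from high to low concentration with n = 2.
Q = [Fe²⁺]_dilute/[Fe²⁺]_conc = 6.28 × 10^-5/0.14 = 4.49 × 10^-4.
E = 0 − (0.0592/2) log Q = −(0.0592/2)(-3.348) = 0.0991 V.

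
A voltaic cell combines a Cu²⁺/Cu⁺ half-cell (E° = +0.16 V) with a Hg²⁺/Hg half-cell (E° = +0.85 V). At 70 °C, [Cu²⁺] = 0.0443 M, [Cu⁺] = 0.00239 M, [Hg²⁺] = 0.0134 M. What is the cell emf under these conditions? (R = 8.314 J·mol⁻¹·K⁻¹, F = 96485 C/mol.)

0.540 V

The Hg²⁺/Hg couple has the higher reduction potential and acts as the cathode, so E°_cell = +0.85 − (+0.16) = 0.69 V.
Balancing electrons gives n = 2; the reaction quotient is Q = [Cu²⁺]^2/([Cu⁺]^2·[Hg²⁺]) = 2.56 × 10^4.
E = E° − (RT/nF) ln Q = 0.69 − (8.314×343)/(2×96485) × (10.152) = 0.690 − 0.150 = 0.540 V.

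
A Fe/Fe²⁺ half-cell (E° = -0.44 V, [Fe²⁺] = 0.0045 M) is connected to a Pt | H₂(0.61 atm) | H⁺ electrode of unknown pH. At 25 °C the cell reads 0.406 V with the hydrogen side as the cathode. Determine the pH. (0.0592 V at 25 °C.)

pH = 1.86

E°_cell = 0.44 V and n = 2.
log Q = n(E° − E)/0.0592 = 2×(0.44 − 0.406)/0.0592 = 1.149.
With Q = [Fe²⁺]·P(H₂) / [H⁺]^2, solving for [H⁺] gives log[H⁺] = -1.855, so pH = 1.86.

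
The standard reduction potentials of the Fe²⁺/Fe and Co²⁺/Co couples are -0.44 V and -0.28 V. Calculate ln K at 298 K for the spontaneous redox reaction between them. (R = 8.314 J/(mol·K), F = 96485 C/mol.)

E°_cell = -0.28 − (-0.44) = 0.16 V, with n = 2 electrons transferred.
At equilibrium E = 0, so the Nernst equation gives ln K = nFE°/RT = (2)(96485)(0.16)/((8.314)(298)) = 12.46.

ln K = 12.5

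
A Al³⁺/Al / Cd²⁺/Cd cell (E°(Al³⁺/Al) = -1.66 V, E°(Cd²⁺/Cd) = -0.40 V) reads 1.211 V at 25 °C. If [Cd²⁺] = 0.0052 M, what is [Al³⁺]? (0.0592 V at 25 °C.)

0.11 M

From the Nernst equation, log Q = n(E° − E)/0.0592 = 6(1.26 − 1.211)/0.0592 = 4.966, so Q = 9.25 × 10^4.
With Q = [Al³⁺]^2/[Cd²⁺]^3 and the known concentrations, [Al³⁺]^2 in the numerator gives [Al³⁺] = 0.11 M.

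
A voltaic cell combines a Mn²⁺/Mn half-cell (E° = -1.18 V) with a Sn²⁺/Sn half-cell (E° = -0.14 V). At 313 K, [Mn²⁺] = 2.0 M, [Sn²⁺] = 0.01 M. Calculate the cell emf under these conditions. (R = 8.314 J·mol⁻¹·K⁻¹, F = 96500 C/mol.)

0.969 V

The Sn²⁺/Sn couple has the higher reduction potential and acts as the cathode, so E°_cell = -0.14 − (-1.18) = 1.04 V.
Balancing electrons gives n = 2; the reaction quotient is Q = [Mn²⁺]/[Sn²⁺] = 200.
E = E° − (RT/nF) ln Q = 1.04 − (8.314×313)/(2×96500) × (5.298) = 1.040 − 0.071 = 0.969 V.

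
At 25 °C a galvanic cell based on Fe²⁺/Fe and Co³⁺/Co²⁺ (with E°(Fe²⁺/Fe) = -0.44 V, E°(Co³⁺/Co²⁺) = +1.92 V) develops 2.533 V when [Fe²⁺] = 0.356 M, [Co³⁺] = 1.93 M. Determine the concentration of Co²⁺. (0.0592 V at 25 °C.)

0.0039 M

From the Nernst equation, log Q = n(E° − E)/0.0592 = 2(2.36 − 2.533)/0.0592 = -5.845, so Q = 1.43 × 10^-6.
With Q = [Fe²⁺]·[Co²⁺]^2/[Co³⁺]^2 and the known concentrations, [Co²⁺]^2 in the numerator gives [Co²⁺] = 0.0039 M.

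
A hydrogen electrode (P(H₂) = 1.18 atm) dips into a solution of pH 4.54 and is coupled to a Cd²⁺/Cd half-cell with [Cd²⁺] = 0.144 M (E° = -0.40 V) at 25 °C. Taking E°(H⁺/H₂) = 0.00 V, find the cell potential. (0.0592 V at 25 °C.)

The hydrogen couple is the cathode, so E°_cell = 0.40 V; n = 2.
[H⁺] = 10^(−4.54) = 2.9 × 10^-5 M, and Q = [Cd²⁺]·P(H₂) / [H⁺]^2 = 2.04 × 10^8.
E = E° − (0.0592/2) log Q = 0.40 − (0.0592/2)(8.310) = 0.154 V.

0.15 V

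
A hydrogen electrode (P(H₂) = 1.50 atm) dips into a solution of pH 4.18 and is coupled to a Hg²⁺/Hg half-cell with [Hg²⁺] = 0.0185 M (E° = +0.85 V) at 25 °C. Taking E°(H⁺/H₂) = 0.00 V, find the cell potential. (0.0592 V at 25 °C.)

The Hg²⁺/Hg couple is the cathode, so E°_cell = 0.85 V; n = 2.
[H⁺] = 10^(−4.18) = 6.6 × 10^-5 M, and Q = [H⁺]^2 / ([Hg²⁺]·P(H₂)) = 1.57 × 10^-7.
E = E° − (0.0592/2) log Q = 0.85 − (0.0592/2)(-6.803) = 1.051 V.

1.05 V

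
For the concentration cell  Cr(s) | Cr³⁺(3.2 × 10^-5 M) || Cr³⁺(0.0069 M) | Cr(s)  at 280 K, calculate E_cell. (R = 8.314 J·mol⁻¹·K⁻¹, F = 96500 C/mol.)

0.043 V

Both half-cells are Cr³⁺/Cr, so E°_cell = 0. The concentrated side is the cathode; the cell reaction moves Cr³⁺ from high to low concentration with n = 3.
Q = [Cr³⁺]_dilute/[Cr³⁺]_conc = 3.2 × 10^-5/0.0069 = 0.00464.
E = 0 − (RT/nF) ln Q = −((8.314×280)/(3×96500))(-5.374) = 0.0432 V.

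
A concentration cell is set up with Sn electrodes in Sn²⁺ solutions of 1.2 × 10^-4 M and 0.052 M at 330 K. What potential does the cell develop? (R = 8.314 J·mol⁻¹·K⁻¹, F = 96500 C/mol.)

Both half-cells are Sn²⁺/Sn, so E°_cell = 0. The concentrated side is the cathode; the cell reaction moves Sn²⁺ from high to low concentration with n = 2.
Q = [Sn²⁺]_dilute/[Sn²⁺]_conc = 1.2 × 10^-4/0.052 = 0.00231.
E = 0 − (RT/nF) ln Q = −((8.314×330)/(2×96500))(-6.072) = 0.0863 V.

0.086 V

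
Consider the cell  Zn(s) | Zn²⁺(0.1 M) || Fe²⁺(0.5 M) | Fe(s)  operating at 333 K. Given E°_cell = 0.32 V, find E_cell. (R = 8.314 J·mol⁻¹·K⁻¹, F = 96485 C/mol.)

Balancing electrons gives n = 2; the reaction quotient is Q = [Zn²⁺]/[Fe²⁺] = 0.200.
E = E° − (RT/nF) ln Q = 0.32 − (8.314×333)/(2×96485) × (-1.609) = 0.320 + 0.023 = 0.343 V.

0.343 V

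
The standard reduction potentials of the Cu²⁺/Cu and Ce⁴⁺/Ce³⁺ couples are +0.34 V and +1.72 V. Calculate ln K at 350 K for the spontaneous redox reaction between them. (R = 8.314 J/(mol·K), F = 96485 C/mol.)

ln K = 91.5

E°_cell = +1.72 − (+0.34) = 1.38 V, with n = 2 electrons transferred.
At equilibrium E = 0, so the Nernst equation gives ln K = nFE°/RT = (2)(96485)(1.38)/((8.314)(350)) = 91.51.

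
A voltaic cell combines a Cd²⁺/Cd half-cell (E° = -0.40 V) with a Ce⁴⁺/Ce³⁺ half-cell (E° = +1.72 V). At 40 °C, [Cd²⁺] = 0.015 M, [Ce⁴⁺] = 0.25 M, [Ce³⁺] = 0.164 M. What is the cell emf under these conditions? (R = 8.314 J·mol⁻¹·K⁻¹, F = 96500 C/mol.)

The Ce⁴⁺/Ce³⁺ couple has the higher reduction potential and acts as the cathode, so E°_cell = +1.72 − (-0.40) = 2.12 V.
Balancing electrons gives n = 2; the reaction quotient is Q = [Cd²⁺]·[Ce³⁺]^2/[Ce⁴⁺]^2 = 0.00646.
E = E° − (RT/nF) ln Q = 2.12 − (8.314×313)/(2×96500) × (-5.043) = 2.120 + 0.068 = 2.188 V.

2.19 V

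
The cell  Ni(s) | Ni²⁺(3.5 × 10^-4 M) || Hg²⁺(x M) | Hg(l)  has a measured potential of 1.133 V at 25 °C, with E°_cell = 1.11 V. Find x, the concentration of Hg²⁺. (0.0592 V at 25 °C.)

From the Nernst equation, log Q = n(E° − E)/0.0592 = 2(1.11 − 1.133)/0.0592 = -0.777, so Q = 0.167.
With Q = [Ni²⁺]/[Hg²⁺] and the known concentrations, [Hg²⁺] in the denominator gives [Hg²⁺] = 0.0021 M.

0.0021 M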